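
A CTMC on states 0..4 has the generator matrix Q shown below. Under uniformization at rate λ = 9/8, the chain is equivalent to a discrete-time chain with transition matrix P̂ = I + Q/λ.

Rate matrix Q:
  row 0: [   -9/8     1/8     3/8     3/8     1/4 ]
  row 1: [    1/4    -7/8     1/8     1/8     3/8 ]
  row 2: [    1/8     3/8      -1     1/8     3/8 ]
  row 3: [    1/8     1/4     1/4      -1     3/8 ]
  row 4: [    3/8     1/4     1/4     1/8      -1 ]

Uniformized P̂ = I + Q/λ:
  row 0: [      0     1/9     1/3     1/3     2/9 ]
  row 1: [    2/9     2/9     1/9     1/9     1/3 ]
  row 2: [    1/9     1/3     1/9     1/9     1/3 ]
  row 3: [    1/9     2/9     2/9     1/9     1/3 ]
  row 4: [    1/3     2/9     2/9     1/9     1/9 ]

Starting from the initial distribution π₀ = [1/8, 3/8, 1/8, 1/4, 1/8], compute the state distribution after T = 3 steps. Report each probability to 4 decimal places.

t=0: π = [0.1250, 0.3750, 0.1250, 0.2500, 0.1250]
t=1: π = [0.1667, 0.2222, 0.1806, 0.1389, 0.2917]
t=2: π = [0.1821, 0.2238, 0.1960, 0.1481, 0.2500]
t=3: π = [0.1713, 0.2238, 0.1958, 0.1516, 0.2575]

π = [0.1713, 0.2238, 0.1958, 0.1516, 0.2575]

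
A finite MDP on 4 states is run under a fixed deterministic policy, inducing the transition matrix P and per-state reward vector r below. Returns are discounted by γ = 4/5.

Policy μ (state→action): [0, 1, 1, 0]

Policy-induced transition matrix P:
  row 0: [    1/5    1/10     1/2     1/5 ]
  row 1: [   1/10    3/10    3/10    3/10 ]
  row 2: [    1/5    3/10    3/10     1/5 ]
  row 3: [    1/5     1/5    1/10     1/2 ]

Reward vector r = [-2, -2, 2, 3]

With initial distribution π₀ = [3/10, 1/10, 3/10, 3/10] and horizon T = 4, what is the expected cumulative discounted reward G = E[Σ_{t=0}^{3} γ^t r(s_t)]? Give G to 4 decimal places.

G = 2.0335

t=0: π = [0.3000, 0.1000, 0.3000, 0.3000], E[r] = 0.7000, γ^t·E[r] = 0.700000, running G = 0.700000
t=1: π = [0.1900, 0.2100, 0.3000, 0.3000], E[r] = 0.7000, γ^t·E[r] = 0.560000, running G = 1.260000
t=2: π = [0.1790, 0.2320, 0.2780, 0.3110], E[r] = 0.6670, γ^t·E[r] = 0.426880, running G = 1.686880
t=3: π = [0.1768, 0.2331, 0.2736, 0.3165], E[r] = 0.6769, γ^t·E[r] = 0.346573, running G = 2.033453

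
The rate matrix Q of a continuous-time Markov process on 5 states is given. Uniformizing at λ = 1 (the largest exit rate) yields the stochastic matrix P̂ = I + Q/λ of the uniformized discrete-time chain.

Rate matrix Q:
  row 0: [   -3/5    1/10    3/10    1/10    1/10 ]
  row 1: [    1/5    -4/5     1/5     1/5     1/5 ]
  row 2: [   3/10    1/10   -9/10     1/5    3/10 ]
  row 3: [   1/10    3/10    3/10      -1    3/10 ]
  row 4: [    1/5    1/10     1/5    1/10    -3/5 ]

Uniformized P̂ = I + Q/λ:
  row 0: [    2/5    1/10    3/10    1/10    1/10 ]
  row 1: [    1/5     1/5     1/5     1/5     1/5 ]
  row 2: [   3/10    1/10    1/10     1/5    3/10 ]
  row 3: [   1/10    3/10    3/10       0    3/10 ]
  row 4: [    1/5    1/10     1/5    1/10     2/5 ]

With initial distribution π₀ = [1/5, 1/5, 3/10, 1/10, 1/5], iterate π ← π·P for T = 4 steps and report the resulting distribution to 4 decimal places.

t=0: π = [0.2000, 0.2000, 0.3000, 0.1000, 0.2000]
t=1: π = [0.2600, 0.1400, 0.2000, 0.1400, 0.2600]
t=2: π = [0.2580, 0.1420, 0.2200, 0.1200, 0.2600]
t=3: π = [0.2616, 0.1382, 0.2158, 0.1242, 0.2602]
t=4: π = [0.2615, 0.1387, 0.2170, 0.1230, 0.2599]

π = [0.2615, 0.1387, 0.2170, 0.1230, 0.2599]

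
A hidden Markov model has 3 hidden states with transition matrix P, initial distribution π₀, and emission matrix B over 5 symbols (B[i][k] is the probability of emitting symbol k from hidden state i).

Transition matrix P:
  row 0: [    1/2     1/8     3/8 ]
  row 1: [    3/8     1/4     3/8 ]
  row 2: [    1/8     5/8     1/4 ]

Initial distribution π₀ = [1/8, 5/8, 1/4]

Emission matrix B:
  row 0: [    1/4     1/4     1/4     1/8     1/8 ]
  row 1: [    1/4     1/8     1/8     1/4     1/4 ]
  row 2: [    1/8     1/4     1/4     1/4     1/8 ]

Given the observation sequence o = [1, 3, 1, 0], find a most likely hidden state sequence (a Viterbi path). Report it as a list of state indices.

t=0: δ = [3.125e-02, 7.812e-02, 6.250e-02]  (obs o_0=1)
t=1: δ = [3.662e-03, 9.766e-03, 7.324e-03]  ψ = [1, 2, 1]  (obs o_1=3)
t=2: δ = [9.155e-04, 5.722e-04, 9.155e-04]  ψ = [1, 2, 1]  (obs o_2=1)
t=3: δ = [1.144e-04, 1.431e-04, 4.292e-05]  ψ = [0, 2, 0]  (obs o_3=0)
backtrack: best end state = 1; path = [2, 1, 2, 1]

path = [2, 1, 2, 1]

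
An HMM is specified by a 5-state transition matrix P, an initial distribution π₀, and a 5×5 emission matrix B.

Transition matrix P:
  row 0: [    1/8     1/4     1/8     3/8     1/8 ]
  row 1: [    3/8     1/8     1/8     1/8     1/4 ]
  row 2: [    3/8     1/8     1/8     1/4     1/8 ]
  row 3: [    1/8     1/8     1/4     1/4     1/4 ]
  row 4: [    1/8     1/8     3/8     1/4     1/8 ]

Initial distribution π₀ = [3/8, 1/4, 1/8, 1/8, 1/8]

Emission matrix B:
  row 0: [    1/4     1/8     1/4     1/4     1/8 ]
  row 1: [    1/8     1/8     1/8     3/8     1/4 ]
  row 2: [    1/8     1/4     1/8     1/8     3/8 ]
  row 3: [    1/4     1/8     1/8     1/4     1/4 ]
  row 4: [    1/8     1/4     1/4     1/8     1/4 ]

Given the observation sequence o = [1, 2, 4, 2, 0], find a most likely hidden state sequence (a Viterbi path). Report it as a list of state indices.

t=0: δ = [4.688e-02, 3.125e-02, 3.125e-02, 1.562e-02, 3.125e-02]  (obs o_0=1)
t=1: δ = [2.930e-03, 1.465e-03, 1.465e-03, 2.197e-03, 1.953e-03]  ψ = [1, 0, 4, 0, 1]  (obs o_1=2)
t=2: δ = [6.866e-05, 1.831e-04, 2.747e-04, 2.747e-04, 1.373e-04]  ψ = [1, 0, 4, 0, 3]  (obs o_2=4)
t=3: δ = [2.575e-05, 4.292e-06, 8.583e-06, 8.583e-06, 1.717e-05]  ψ = [2, 2, 3, 2, 3]  (obs o_3=2)
t=4: δ = [8.047e-07, 8.047e-07, 8.047e-07, 2.414e-06, 4.023e-07]  ψ = [0, 0, 4, 0, 0]  (obs o_4=0)
backtrack: best end state = 3; path = [1, 4, 2, 0, 3]

path = [1, 4, 2, 0, 3]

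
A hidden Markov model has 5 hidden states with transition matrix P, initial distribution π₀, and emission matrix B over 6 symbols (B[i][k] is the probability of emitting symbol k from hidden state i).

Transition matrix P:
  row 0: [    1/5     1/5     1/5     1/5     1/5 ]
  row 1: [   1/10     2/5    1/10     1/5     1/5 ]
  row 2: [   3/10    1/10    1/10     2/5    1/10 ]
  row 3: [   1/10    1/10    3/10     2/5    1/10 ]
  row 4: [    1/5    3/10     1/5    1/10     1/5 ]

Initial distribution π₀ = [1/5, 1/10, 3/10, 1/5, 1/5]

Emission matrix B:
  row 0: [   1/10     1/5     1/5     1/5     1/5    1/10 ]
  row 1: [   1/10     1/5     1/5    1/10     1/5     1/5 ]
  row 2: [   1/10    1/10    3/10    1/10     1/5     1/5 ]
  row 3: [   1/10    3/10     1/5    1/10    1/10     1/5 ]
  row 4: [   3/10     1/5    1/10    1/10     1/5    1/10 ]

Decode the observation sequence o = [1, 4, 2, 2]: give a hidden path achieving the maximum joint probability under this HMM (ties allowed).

t=0: δ = [4.000e-02, 2.000e-02, 3.000e-02, 6.000e-02, 4.000e-02]  (obs o_0=1)
t=1: δ = [1.800e-03, 2.400e-03, 3.600e-03, 2.400e-03, 1.600e-03]  ψ = [2, 4, 3, 3, 0]  (obs o_1=4)
t=2: δ = [2.160e-04, 1.920e-04, 2.160e-04, 2.880e-04, 4.800e-05]  ψ = [2, 1, 3, 2, 1]  (obs o_2=2)
t=3: δ = [1.296e-05, 1.536e-05, 2.592e-05, 2.304e-05, 4.320e-06]  ψ = [2, 1, 3, 3, 0]  (obs o_3=2)
backtrack: best end state = 2; path = [3, 2, 3, 2]

path = [3, 2, 3, 2]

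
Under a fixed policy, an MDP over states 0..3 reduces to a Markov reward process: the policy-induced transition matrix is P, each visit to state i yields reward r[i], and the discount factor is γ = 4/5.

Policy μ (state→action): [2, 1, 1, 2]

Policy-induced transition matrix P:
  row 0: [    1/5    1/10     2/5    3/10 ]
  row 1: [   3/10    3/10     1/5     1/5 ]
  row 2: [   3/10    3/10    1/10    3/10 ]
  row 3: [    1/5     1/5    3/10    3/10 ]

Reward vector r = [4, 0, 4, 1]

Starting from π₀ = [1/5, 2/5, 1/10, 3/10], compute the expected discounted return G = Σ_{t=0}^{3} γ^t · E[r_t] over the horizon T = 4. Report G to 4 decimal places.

G = 5.9606

t=0: π = [0.2000, 0.4000, 0.1000, 0.3000], E[r] = 1.5000, γ^t·E[r] = 1.500000, running G = 1.500000
t=1: π = [0.2500, 0.2300, 0.2600, 0.2600], E[r] = 2.3000, γ^t·E[r] = 1.840000, running G = 3.340000
t=2: π = [0.2490, 0.2240, 0.2500, 0.2770], E[r] = 2.2730, γ^t·E[r] = 1.454720, running G = 4.794720
t=3: π = [0.2474, 0.2225, 0.2525, 0.2776], E[r] = 2.2772, γ^t·E[r] = 1.165926, running G = 5.960646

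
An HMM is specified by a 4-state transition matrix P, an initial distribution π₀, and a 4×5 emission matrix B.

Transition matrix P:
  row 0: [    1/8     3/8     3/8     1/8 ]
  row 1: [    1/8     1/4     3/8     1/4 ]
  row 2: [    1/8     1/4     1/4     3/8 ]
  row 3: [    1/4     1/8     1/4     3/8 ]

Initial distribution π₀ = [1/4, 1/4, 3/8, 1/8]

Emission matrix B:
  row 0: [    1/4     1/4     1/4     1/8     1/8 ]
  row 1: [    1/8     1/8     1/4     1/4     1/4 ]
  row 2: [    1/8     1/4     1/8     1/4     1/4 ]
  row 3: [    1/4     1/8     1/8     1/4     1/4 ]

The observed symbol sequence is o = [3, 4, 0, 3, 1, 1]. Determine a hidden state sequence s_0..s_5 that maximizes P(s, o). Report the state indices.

path = [2, 3, 3, 3, 0, 2]

t=0: δ = [3.125e-02, 6.250e-02, 9.375e-02, 3.125e-02]  (obs o_0=3)
t=1: δ = [1.465e-03, 5.859e-03, 5.859e-03, 8.789e-03]  ψ = [2, 2, 1, 2]  (obs o_1=4)
t=2: δ = [5.493e-04, 1.831e-04, 2.747e-04, 8.240e-04]  ψ = [3, 1, 1, 3]  (obs o_2=0)
t=3: δ = [2.575e-05, 5.150e-05, 5.150e-05, 7.725e-05]  ψ = [3, 0, 0, 3]  (obs o_3=3)
t=4: δ = [4.828e-06, 1.609e-06, 4.828e-06, 3.621e-06]  ψ = [3, 1, 1, 3]  (obs o_4=1)
t=5: δ = [2.263e-07, 2.263e-07, 4.526e-07, 2.263e-07]  ψ = [3, 0, 0, 2]  (obs o_5=1)
backtrack: best end state = 2; path = [2, 3, 3, 3, 0, 2]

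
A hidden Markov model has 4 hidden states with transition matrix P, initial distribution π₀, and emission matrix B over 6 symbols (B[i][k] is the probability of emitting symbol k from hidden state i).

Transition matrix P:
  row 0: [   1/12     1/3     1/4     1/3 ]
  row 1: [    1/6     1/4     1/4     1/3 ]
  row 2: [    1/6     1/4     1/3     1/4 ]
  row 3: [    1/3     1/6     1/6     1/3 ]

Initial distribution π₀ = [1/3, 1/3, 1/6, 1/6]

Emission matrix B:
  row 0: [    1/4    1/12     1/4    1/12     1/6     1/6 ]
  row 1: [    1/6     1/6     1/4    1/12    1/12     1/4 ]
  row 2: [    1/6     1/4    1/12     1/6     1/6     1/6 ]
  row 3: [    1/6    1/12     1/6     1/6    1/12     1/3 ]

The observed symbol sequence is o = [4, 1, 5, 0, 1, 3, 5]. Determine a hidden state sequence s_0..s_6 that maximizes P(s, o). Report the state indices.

t=0: δ = [5.556e-02, 2.778e-02, 2.778e-02, 1.389e-02]  (obs o_0=4)
t=1: δ = [3.858e-04, 3.086e-03, 3.472e-03, 1.543e-03]  ψ = [0, 0, 0, 0]  (obs o_1=1)
t=2: δ = [9.645e-05, 2.170e-04, 1.929e-04, 3.429e-04]  ψ = [2, 2, 2, 1]  (obs o_2=5)
t=3: δ = [2.858e-05, 9.526e-06, 1.072e-05, 1.905e-05]  ψ = [3, 3, 2, 3]  (obs o_3=0)
t=4: δ = [5.292e-07, 1.588e-06, 1.786e-06, 7.938e-07]  ψ = [3, 0, 0, 0]  (obs o_4=1)
t=5: δ = [2.481e-08, 3.721e-08, 9.923e-08, 8.820e-08]  ψ = [2, 2, 2, 1]  (obs o_5=3)
t=6: δ = [4.900e-09, 6.202e-09, 5.513e-09, 9.800e-09]  ψ = [3, 2, 2, 3]  (obs o_6=5)
backtrack: best end state = 3; path = [0, 1, 3, 0, 1, 3, 3]

path = [0, 1, 3, 0, 1, 3, 3]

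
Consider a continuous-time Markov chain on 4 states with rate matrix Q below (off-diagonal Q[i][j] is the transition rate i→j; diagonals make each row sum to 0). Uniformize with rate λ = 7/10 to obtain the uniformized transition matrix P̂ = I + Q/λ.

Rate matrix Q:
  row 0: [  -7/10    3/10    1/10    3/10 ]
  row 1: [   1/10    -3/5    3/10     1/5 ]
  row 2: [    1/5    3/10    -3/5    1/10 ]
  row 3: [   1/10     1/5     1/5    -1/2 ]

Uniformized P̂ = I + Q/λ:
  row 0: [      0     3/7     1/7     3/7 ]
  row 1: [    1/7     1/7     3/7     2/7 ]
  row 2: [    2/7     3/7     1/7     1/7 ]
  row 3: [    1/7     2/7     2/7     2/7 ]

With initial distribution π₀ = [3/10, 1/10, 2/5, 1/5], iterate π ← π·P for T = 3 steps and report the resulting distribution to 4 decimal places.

π = [0.1627, 0.3076, 0.2638, 0.2659]

t=0: π = [0.3000, 0.1000, 0.4000, 0.2000]
t=1: π = [0.1571, 0.3714, 0.2000, 0.2714]
t=2: π = [0.1490, 0.2837, 0.2878, 0.2796]
t=3: π = [0.1627, 0.3076, 0.2638, 0.2659]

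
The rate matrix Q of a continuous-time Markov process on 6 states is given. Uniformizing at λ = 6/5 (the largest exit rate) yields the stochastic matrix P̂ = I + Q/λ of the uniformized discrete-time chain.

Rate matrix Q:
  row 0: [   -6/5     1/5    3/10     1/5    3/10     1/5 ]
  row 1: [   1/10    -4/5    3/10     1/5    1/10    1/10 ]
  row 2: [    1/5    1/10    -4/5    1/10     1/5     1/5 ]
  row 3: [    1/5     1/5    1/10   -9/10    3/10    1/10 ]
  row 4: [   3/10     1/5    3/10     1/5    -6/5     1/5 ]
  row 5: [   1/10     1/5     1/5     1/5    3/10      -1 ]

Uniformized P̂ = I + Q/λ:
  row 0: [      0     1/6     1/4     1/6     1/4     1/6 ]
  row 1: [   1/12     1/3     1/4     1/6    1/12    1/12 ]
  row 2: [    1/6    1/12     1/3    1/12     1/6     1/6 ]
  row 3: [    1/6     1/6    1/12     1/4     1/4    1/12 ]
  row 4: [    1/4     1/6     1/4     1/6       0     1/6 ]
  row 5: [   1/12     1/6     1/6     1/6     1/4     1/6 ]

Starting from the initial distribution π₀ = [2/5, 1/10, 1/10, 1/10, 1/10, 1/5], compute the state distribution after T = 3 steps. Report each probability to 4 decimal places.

t=0: π = [0.4000, 0.1000, 0.1000, 0.1000, 0.1000, 0.2000]
t=1: π = [0.0833, 0.1750, 0.2250, 0.1667, 0.2000, 0.1500]
t=2: π = [0.1424, 0.1771, 0.2285, 0.1618, 0.1521, 0.1382]
t=3: π = [0.1293, 0.1771, 0.2306, 0.1611, 0.1634, 0.1384]

π = [0.1293, 0.1771, 0.2306, 0.1611, 0.1634, 0.1384]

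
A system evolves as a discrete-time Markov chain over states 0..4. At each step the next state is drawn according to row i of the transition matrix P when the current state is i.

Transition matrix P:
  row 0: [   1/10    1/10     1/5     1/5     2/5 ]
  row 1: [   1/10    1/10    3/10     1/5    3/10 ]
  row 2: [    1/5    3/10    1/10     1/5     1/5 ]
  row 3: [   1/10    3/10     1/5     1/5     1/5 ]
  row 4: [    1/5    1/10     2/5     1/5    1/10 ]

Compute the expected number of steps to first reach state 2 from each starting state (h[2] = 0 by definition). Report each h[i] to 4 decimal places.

First-step conditioning: h[2] = 0; for i ≠ 2, h[i] = 1 + Σ_k P[i][k]·h[k].
  h[0] = 1 + 1/10·h[0] + 1/10·h[1] + 1/5·h[3] + 2/5·h[4]
  h[1] = 1 + 1/10·h[0] + 1/10·h[1] + 1/5·h[3] + 3/10·h[4]
  h[3] = 1 + 1/10·h[0] + 3/10·h[1] + 1/5·h[3] + 1/5·h[4]
  h[4] = 1 + 1/5·h[0] + 1/10·h[1] + 1/5·h[3] + 1/10·h[4]
Solving the 4×4 linear system over states ≠ 2 gives exactly h = [6500/1737, 5950/1737, 0, 6590/1737, 5500/1737] (h[2] = 0 is the target).

h = [3.7421, 3.4254, 0.0000, 3.7939, 3.1664]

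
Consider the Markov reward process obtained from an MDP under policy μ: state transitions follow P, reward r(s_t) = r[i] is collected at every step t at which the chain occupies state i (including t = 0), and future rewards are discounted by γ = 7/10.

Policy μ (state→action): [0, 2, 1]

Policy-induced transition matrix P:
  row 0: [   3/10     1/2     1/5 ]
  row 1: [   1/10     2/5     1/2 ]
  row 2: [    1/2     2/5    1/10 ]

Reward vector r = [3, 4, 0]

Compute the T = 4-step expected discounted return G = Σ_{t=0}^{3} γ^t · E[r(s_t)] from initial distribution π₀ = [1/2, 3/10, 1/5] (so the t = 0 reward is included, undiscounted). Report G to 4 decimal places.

t=0: π = [0.5000, 0.3000, 0.2000], E[r] = 2.7000, γ^t·E[r] = 2.700000, running G = 2.700000
t=1: π = [0.2800, 0.4500, 0.2700], E[r] = 2.6400, γ^t·E[r] = 1.848000, running G = 4.548000
t=2: π = [0.2640, 0.4280, 0.3080], E[r] = 2.5040, γ^t·E[r] = 1.226960, running G = 5.774960
t=3: π = [0.2760, 0.4264, 0.2976], E[r] = 2.5336, γ^t·E[r] = 0.869025, running G = 6.643985

G = 6.6440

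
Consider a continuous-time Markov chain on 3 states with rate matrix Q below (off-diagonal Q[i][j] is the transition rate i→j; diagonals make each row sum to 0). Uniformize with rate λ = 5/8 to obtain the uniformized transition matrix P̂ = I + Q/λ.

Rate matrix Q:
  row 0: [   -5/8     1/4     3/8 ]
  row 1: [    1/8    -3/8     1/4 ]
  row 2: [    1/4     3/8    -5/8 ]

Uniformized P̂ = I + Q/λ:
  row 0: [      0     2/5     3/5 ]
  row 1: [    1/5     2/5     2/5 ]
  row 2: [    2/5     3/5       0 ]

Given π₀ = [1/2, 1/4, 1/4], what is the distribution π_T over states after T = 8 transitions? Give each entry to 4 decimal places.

π = [0.2201, 0.4638, 0.3161]

t=0: π = [0.5000, 0.2500, 0.2500]
t=1: π = [0.1500, 0.4500, 0.4000]
t=2: π = [0.2500, 0.4800, 0.2700]
t=3: π = [0.2040, 0.4540, 0.3420]
t=4: π = [0.2276, 0.4684, 0.3040]
t=5: π = [0.2153, 0.4608, 0.3239]
t=6: π = [0.2217, 0.4648, 0.3135]
t=7: π = [0.2184, 0.4627, 0.3190]
t=8: π = [0.2201, 0.4638, 0.3161]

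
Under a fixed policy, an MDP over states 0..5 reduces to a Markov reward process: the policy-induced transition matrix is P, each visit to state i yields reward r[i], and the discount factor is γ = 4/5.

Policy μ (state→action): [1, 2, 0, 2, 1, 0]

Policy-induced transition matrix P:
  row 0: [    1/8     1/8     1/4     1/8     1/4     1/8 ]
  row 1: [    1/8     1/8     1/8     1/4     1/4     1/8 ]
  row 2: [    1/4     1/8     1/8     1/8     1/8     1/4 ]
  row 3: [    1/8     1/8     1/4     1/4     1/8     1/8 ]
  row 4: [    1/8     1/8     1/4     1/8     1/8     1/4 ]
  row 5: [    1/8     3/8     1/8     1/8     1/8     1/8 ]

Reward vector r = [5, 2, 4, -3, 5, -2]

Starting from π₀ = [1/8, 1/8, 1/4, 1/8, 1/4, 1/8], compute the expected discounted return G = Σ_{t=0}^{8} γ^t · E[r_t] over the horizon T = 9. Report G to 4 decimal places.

G = 8.4833

t=0: π = [0.1250, 0.1250, 0.2500, 0.1250, 0.2500, 0.1250], E[r] = 2.5000, γ^t·E[r] = 2.500000, running G = 2.500000
t=1: π = [0.1563, 0.1563, 0.1875, 0.1563, 0.1563, 0.1875], E[r] = 1.7813, γ^t·E[r] = 1.425000, running G = 3.925000
t=2: π = [0.1484, 0.1719, 0.1836, 0.1641, 0.1641, 0.1680], E[r] = 1.8125, γ^t·E[r] = 1.160000, running G = 5.085000
t=3: π = [0.1479, 0.1670, 0.1846, 0.1670, 0.1650, 0.1685], E[r] = 1.7993, γ^t·E[r] = 0.921250, running G = 6.006250
t=4: π = [0.1481, 0.1671, 0.1850, 0.1667, 0.1644, 0.1687], E[r] = 1.7988, γ^t·E[r] = 0.736775, running G = 6.743025
t=5: π = [0.1481, 0.1672, 0.1849, 0.1667, 0.1644, 0.1687], E[r] = 1.7990, γ^t·E[r] = 0.589503, running G = 7.332528
t=6: π = [0.1481, 0.1672, 0.1849, 0.1667, 0.1644, 0.1687], E[r] = 1.7990, γ^t·E[r] = 0.471610, running G = 7.804137
t=7: π = [0.1481, 0.1672, 0.1849, 0.1667, 0.1644, 0.1687], E[r] = 1.7990, γ^t·E[r] = 0.377285, running G = 8.181422
t=8: π = [0.1481, 0.1672, 0.1849, 0.1667, 0.1644, 0.1687], E[r] = 1.7990, γ^t·E[r] = 0.301828, running G = 8.483250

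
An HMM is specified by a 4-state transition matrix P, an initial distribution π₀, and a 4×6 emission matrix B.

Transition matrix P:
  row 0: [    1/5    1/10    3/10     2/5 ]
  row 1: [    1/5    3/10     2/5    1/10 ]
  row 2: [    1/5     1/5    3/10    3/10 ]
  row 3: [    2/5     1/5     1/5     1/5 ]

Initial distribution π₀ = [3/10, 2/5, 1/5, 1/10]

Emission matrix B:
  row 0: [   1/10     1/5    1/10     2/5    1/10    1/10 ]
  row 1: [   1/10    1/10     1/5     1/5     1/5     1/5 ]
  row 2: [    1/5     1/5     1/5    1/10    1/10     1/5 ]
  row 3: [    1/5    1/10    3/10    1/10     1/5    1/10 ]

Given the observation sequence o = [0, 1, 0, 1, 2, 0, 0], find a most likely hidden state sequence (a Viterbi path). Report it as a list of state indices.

t=0: δ = [3.000e-02, 4.000e-02, 4.000e-02, 2.000e-02]  (obs o_0=0)
t=1: δ = [1.600e-03, 1.200e-03, 3.200e-03, 1.200e-03]  ψ = [1, 1, 1, 0]  (obs o_1=1)
t=2: δ = [6.400e-05, 6.400e-05, 1.920e-04, 1.920e-04]  ψ = [2, 2, 2, 2]  (obs o_2=0)
t=3: δ = [1.536e-05, 3.840e-06, 1.152e-05, 5.760e-06]  ψ = [3, 2, 2, 2]  (obs o_3=1)
t=4: δ = [3.072e-07, 4.608e-07, 9.216e-07, 1.843e-06]  ψ = [0, 2, 0, 0]  (obs o_4=2)
t=5: δ = [7.373e-08, 3.686e-08, 7.373e-08, 7.373e-08]  ψ = [3, 3, 3, 3]  (obs o_5=0)
t=6: δ = [2.949e-09, 1.475e-09, 4.424e-09, 5.898e-09]  ψ = [3, 2, 0, 0]  (obs o_6=0)
backtrack: best end state = 3; path = [1, 2, 3, 0, 3, 0, 3]

path = [1, 2, 3, 0, 3, 0, 3]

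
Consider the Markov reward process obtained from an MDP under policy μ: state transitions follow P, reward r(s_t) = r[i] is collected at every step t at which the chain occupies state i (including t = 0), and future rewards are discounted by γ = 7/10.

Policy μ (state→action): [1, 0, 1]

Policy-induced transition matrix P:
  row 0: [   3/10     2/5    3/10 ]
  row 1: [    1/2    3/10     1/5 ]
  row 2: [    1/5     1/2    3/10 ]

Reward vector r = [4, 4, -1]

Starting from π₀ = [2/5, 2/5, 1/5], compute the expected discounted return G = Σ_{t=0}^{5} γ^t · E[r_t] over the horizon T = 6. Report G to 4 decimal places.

t=0: π = [0.4000, 0.4000, 0.2000], E[r] = 3.0000, γ^t·E[r] = 3.000000, running G = 3.000000
t=1: π = [0.3600, 0.3800, 0.2600], E[r] = 2.7000, γ^t·E[r] = 1.890000, running G = 4.890000
t=2: π = [0.3500, 0.3880, 0.2620], E[r] = 2.6900, γ^t·E[r] = 1.318100, running G = 6.208100
t=3: π = [0.3514, 0.3874, 0.2612], E[r] = 2.6940, γ^t·E[r] = 0.924042, running G = 7.132142
t=4: π = [0.3514, 0.3874, 0.2613], E[r] = 2.6937, γ^t·E[r] = 0.646757, running G = 7.778899
t=5: π = [0.3514, 0.3874, 0.2613], E[r] = 2.6937, γ^t·E[r] = 0.452728, running G = 8.231628

G = 8.2316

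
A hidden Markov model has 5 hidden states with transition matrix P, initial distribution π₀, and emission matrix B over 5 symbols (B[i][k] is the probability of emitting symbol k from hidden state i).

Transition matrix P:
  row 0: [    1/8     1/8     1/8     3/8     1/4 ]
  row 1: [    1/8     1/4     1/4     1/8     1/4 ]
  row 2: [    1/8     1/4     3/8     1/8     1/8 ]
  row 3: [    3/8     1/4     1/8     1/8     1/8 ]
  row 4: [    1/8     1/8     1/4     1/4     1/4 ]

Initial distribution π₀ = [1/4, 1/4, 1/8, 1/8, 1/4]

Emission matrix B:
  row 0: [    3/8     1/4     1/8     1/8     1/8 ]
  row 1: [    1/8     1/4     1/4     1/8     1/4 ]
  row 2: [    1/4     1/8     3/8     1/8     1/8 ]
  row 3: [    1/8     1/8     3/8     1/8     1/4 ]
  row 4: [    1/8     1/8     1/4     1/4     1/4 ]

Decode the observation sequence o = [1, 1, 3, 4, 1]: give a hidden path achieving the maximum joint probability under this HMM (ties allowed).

path = [1, 1, 4, 3, 0]

t=0: δ = [6.250e-02, 6.250e-02, 1.562e-02, 1.562e-02, 3.125e-02]  (obs o_0=1)
t=1: δ = [1.953e-03, 3.906e-03, 1.953e-03, 2.930e-03, 1.953e-03]  ψ = [0, 1, 1, 0, 0]  (obs o_1=1)
t=2: δ = [1.373e-04, 1.221e-04, 1.221e-04, 9.155e-05, 2.441e-04]  ψ = [3, 1, 1, 0, 1]  (obs o_2=3)
t=3: δ = [4.292e-06, 7.629e-06, 7.629e-06, 1.526e-05, 1.526e-05]  ψ = [3, 1, 4, 4, 4]  (obs o_3=4)
t=4: δ = [1.431e-06, 9.537e-07, 4.768e-07, 4.768e-07, 4.768e-07]  ψ = [3, 3, 4, 4, 4]  (obs o_4=1)
backtrack: best end state = 0; path = [1, 1, 4, 3, 0]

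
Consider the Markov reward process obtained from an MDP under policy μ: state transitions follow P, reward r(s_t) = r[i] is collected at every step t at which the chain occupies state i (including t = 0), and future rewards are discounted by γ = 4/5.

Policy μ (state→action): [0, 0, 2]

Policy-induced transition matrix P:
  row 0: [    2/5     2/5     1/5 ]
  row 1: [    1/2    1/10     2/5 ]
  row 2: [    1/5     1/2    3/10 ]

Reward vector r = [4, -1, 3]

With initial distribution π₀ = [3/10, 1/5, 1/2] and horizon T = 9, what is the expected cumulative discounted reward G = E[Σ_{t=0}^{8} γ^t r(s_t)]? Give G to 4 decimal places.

t=0: π = [0.3000, 0.2000, 0.5000], E[r] = 2.5000, γ^t·E[r] = 2.500000, running G = 2.500000
t=1: π = [0.3200, 0.3900, 0.2900], E[r] = 1.7600, γ^t·E[r] = 1.408000, running G = 3.908000
t=2: π = [0.3810, 0.3120, 0.3070], E[r] = 2.1330, γ^t·E[r] = 1.365120, running G = 5.273120
t=3: π = [0.3698, 0.3371, 0.2931], E[r] = 2.0214, γ^t·E[r] = 1.034957, running G = 6.308077
t=4: π = [0.3751, 0.3282, 0.2967], E[r] = 2.0624, γ^t·E[r] = 0.844747, running G = 7.152824
t=5: π = [0.3735, 0.3312, 0.2953], E[r] = 2.0486, γ^t·E[r] = 0.671284, running G = 7.824107
t=6: π = [0.3741, 0.3302, 0.2958], E[r] = 2.0534, γ^t·E[r] = 0.538286, running G = 8.362394
t=7: π = [0.3739, 0.3305, 0.2956], E[r] = 2.0517, γ^t·E[r] = 0.430283, running G = 8.792677
t=8: π = [0.3739, 0.3304, 0.2957], E[r] = 2.0523, γ^t·E[r] = 0.344322, running G = 9.136999

G = 9.1370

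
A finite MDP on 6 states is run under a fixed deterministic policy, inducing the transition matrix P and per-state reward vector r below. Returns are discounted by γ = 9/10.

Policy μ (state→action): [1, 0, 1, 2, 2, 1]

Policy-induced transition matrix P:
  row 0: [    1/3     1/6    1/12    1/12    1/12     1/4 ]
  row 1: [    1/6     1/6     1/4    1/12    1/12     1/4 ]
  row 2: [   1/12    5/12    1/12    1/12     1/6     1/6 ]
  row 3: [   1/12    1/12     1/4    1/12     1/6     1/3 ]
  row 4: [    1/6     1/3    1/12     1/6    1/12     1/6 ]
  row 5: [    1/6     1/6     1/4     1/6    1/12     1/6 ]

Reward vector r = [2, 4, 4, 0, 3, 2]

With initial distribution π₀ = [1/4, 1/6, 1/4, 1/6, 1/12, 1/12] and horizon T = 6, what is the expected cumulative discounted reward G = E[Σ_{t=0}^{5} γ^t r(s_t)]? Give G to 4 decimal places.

G = 12.4409

t=0: π = [0.2500, 0.1667, 0.2500, 0.1667, 0.0833, 0.0833], E[r] = 2.5833, γ^t·E[r] = 2.583333, running G = 2.583333
t=1: π = [0.1736, 0.2292, 0.1528, 0.0972, 0.1181, 0.2292], E[r] = 2.6875, γ^t·E[r] = 2.418750, running G = 5.002083
t=2: π = [0.1748, 0.2164, 0.1759, 0.1123, 0.1042, 0.2164], E[r] = 2.6644, γ^t·E[r] = 2.158125, running G = 7.160208
t=3: π = [0.1718, 0.2187, 0.1742, 0.1101, 0.1073, 0.2180], E[r] = 2.6729, γ^t·E[r] = 1.948570, running G = 9.108779
t=4: π = [0.1716, 0.2189, 0.1744, 0.1104, 0.1070, 0.2175], E[r] = 2.6729, γ^t·E[r] = 1.753687, running G = 10.862466
t=5: π = [0.1715, 0.2189, 0.1745, 0.1104, 0.1071, 0.2176], E[r] = 2.6731, γ^t·E[r] = 1.578445, running G = 12.440911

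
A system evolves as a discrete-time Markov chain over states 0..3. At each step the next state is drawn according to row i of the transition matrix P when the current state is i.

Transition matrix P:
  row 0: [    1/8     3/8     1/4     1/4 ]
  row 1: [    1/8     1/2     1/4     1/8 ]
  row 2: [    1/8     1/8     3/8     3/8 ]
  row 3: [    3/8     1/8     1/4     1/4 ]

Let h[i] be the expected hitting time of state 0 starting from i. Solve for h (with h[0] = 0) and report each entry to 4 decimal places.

h = [0.0000, 5.5211, 5.0704, 3.9437]

First-step conditioning: h[0] = 0; for i ≠ 0, h[i] = 1 + Σ_k P[i][k]·h[k].
  h[1] = 1 + 1/2·h[1] + 1/4·h[2] + 1/8·h[3]
  h[2] = 1 + 1/8·h[1] + 3/8·h[2] + 3/8·h[3]
  h[3] = 1 + 1/8·h[1] + 1/4·h[2] + 1/4·h[3]
Solving the 3×3 linear system over states ≠ 0 gives exactly h = [0, 392/71, 360/71, 280/71] (h[0] = 0 is the target).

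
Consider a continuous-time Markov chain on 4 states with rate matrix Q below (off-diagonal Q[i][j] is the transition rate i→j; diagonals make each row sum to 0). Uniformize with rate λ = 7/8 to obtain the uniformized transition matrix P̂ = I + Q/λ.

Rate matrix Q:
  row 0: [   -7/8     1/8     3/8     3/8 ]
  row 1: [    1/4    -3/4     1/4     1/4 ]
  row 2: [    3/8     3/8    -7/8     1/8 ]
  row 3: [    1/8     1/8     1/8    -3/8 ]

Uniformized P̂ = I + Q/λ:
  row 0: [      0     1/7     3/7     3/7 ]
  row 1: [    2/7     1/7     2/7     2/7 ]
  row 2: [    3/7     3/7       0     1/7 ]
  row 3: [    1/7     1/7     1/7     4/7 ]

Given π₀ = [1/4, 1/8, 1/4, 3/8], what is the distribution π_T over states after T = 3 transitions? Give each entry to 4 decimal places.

π = [0.2001, 0.2004, 0.2001, 0.3994]

t=0: π = [0.2500, 0.1250, 0.2500, 0.3750]
t=1: π = [0.1964, 0.2143, 0.1964, 0.3929]
t=2: π = [0.2015, 0.1990, 0.2015, 0.3980]
t=3: π = [0.2001, 0.2004, 0.2001, 0.3994]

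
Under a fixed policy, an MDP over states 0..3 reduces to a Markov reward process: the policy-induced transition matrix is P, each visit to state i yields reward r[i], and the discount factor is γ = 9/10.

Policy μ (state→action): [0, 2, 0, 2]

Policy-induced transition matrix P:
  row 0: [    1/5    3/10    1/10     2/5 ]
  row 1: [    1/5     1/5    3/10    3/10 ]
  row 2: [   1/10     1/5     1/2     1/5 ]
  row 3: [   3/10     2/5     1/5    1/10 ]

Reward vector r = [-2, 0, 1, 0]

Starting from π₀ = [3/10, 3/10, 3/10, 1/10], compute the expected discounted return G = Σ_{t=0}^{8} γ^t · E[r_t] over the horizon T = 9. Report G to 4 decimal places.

G = -0.7645

t=0: π = [0.3000, 0.3000, 0.3000, 0.1000], E[r] = -0.3000, γ^t·E[r] = -0.300000, running G = -0.300000
t=1: π = [0.1800, 0.2500, 0.2900, 0.2800], E[r] = -0.0700, γ^t·E[r] = -0.063000, running G = -0.363000
t=2: π = [0.1990, 0.2740, 0.2940, 0.2330], E[r] = -0.1040, γ^t·E[r] = -0.084240, running G = -0.447240
t=3: π = [0.1939, 0.2665, 0.2957, 0.2439], E[r] = -0.0921, γ^t·E[r] = -0.067141, running G = -0.514381
t=4: π = [0.1948, 0.2682, 0.2960, 0.2410], E[r] = -0.0937, γ^t·E[r] = -0.061457, running G = -0.575838
t=5: π = [0.1945, 0.2677, 0.2961, 0.2417], E[r] = -0.0929, γ^t·E[r] = -0.054849, running G = -0.630687
t=6: π = [0.1946, 0.2678, 0.2962, 0.2415], E[r] = -0.0930, γ^t·E[r] = -0.049400, running G = -0.680087
t=7: π = [0.1945, 0.2678, 0.2962, 0.2415], E[r] = -0.0929, γ^t·E[r] = -0.044433, running G = -0.724520
t=8: π = [0.1945, 0.2678, 0.2962, 0.2415], E[r] = -0.0929, γ^t·E[r] = -0.039991, running G = -0.764511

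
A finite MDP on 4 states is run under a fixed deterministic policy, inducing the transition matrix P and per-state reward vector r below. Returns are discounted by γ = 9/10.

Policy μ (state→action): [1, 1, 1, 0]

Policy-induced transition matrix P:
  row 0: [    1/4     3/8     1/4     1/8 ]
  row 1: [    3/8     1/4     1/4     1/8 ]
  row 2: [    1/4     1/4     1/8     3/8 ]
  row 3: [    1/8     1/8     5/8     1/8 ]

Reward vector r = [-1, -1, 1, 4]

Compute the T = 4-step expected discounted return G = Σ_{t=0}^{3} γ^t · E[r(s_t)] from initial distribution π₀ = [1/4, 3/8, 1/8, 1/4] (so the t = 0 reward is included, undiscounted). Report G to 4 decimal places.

t=0: π = [0.2500, 0.3750, 0.1250, 0.2500], E[r] = 0.5000, γ^t·E[r] = 0.500000, running G = 0.500000
t=1: π = [0.2656, 0.2500, 0.3281, 0.1563], E[r] = 0.4375, γ^t·E[r] = 0.393750, running G = 0.893750
t=2: π = [0.2617, 0.2637, 0.2676, 0.2070], E[r] = 0.5703, γ^t·E[r] = 0.461953, running G = 1.355703
t=3: π = [0.2571, 0.2568, 0.2942, 0.1919], E[r] = 0.5479, γ^t·E[r] = 0.399384, running G = 1.755087

G = 1.7551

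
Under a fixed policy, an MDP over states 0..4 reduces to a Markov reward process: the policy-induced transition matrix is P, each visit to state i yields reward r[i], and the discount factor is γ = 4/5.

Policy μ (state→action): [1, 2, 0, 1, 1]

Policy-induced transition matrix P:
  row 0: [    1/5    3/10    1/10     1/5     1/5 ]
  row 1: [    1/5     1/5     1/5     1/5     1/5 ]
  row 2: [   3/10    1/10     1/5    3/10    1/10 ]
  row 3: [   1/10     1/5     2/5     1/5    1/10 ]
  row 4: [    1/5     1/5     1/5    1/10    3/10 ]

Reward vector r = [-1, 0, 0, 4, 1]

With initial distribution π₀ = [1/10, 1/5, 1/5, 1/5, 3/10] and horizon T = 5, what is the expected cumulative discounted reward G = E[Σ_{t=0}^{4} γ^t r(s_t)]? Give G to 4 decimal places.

t=0: π = [0.1000, 0.2000, 0.2000, 0.2000, 0.3000], E[r] = 1.0000, γ^t·E[r] = 1.000000, running G = 1.000000
t=1: π = [0.2000, 0.1900, 0.2300, 0.1900, 0.1900], E[r] = 0.7500, γ^t·E[r] = 0.600000, running G = 1.600000
t=2: π = [0.2040, 0.1970, 0.2180, 0.2040, 0.1770], E[r] = 0.7890, γ^t·E[r] = 0.504960, running G = 2.104960
t=3: π = [0.2014, 0.1986, 0.2204, 0.2041, 0.1755], E[r] = 0.7905, γ^t·E[r] = 0.404736, running G = 2.509696
t=4: π = [0.2016, 0.1981, 0.2207, 0.2045, 0.1751], E[r] = 0.7914, γ^t·E[r] = 0.324170, running G = 2.833866

G = 2.8339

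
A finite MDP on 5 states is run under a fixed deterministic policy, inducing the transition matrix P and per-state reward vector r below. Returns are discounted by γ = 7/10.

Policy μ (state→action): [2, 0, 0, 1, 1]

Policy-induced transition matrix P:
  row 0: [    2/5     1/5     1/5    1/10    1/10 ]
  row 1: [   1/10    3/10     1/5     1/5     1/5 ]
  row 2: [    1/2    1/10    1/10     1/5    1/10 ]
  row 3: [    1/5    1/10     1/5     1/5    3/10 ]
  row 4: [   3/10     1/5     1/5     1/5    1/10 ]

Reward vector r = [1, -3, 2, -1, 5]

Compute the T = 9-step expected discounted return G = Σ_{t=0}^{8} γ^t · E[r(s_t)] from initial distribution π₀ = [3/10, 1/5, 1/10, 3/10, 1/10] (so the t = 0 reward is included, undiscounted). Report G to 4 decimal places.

G = 1.7736

t=0: π = [0.3000, 0.2000, 0.1000, 0.3000, 0.1000], E[r] = 0.1000, γ^t·E[r] = 0.100000, running G = 0.100000
t=1: π = [0.2800, 0.1800, 0.1900, 0.1700, 0.1800], E[r] = 0.8500, γ^t·E[r] = 0.595000, running G = 0.695000
t=2: π = [0.3130, 0.1820, 0.1810, 0.1720, 0.1520], E[r] = 0.7170, γ^t·E[r] = 0.351330, running G = 1.046330
t=3: π = [0.3139, 0.1829, 0.1819, 0.1687, 0.1526], E[r] = 0.7233, γ^t·E[r] = 0.248092, running G = 1.294422
t=4: π = [0.3143, 0.1832, 0.1818, 0.1686, 0.1520], E[r] = 0.7198, γ^t·E[r] = 0.172822, running G = 1.467243
t=5: π = [0.3143, 0.1833, 0.1818, 0.1686, 0.1520], E[r] = 0.7197, γ^t·E[r] = 0.120967, running G = 1.588210
t=6: π = [0.3143, 0.1833, 0.1818, 0.1686, 0.1520], E[r] = 0.7197, γ^t·E[r] = 0.084670, running G = 1.672880
t=7: π = [0.3143, 0.1833, 0.1818, 0.1686, 0.1520], E[r] = 0.7197, γ^t·E[r] = 0.059269, running G = 1.732150
t=8: π = [0.3143, 0.1833, 0.1818, 0.1686, 0.1520], E[r] = 0.7197, γ^t·E[r] = 0.041489, running G = 1.773638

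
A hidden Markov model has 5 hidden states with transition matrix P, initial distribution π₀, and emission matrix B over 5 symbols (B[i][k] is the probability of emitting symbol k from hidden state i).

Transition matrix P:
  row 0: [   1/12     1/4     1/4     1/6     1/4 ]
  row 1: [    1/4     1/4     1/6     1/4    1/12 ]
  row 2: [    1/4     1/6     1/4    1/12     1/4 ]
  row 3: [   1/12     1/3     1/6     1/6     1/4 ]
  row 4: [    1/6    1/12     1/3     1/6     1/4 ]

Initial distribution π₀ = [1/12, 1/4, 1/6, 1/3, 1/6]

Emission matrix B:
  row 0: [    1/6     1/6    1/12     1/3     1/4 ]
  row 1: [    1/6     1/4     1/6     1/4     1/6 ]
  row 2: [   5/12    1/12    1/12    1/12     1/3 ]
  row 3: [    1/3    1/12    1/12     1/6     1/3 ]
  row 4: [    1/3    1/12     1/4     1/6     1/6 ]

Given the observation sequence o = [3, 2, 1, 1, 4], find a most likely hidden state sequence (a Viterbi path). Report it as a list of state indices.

t=0: δ = [2.778e-02, 6.250e-02, 1.389e-02, 5.556e-02, 2.778e-02]  (obs o_0=3)
t=1: δ = [1.302e-03, 3.086e-03, 8.681e-04, 1.302e-03, 3.472e-03]  ψ = [1, 3, 1, 1, 3]  (obs o_1=2)
t=2: δ = [1.286e-04, 1.929e-04, 9.645e-05, 6.430e-05, 7.234e-05]  ψ = [1, 1, 4, 1, 4]  (obs o_2=1)
t=3: δ = [8.038e-06, 1.206e-05, 2.679e-06, 4.019e-06, 2.679e-06]  ψ = [1, 1, 0, 1, 0]  (obs o_3=1)
t=4: δ = [7.535e-07, 5.023e-07, 6.698e-07, 1.005e-06, 3.349e-07]  ψ = [1, 1, 0, 1, 0]  (obs o_4=4)
backtrack: best end state = 3; path = [3, 1, 1, 1, 3]

path = [3, 1, 1, 1, 3]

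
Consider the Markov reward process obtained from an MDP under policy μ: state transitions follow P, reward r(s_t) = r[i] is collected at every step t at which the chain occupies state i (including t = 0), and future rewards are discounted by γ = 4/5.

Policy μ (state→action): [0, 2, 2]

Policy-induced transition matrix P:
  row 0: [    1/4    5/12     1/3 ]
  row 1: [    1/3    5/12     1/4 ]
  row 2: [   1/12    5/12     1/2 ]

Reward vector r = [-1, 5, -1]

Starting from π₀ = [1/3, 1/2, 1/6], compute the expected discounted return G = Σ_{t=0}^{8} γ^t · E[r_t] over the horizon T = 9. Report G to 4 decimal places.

G = 6.9934

t=0: π = [0.3333, 0.5000, 0.1667], E[r] = 2.0000, γ^t·E[r] = 2.000000, running G = 2.000000
t=1: π = [0.2639, 0.4167, 0.3194], E[r] = 1.5000, γ^t·E[r] = 1.200000, running G = 3.200000
t=2: π = [0.2315, 0.4167, 0.3519], E[r] = 1.5000, γ^t·E[r] = 0.960000, running G = 4.160000
t=3: π = [0.2261, 0.4167, 0.3573], E[r] = 1.5000, γ^t·E[r] = 0.768000, running G = 4.928000
t=4: π = [0.2252, 0.4167, 0.3582], E[r] = 1.5000, γ^t·E[r] = 0.614400, running G = 5.542400
t=5: π = [0.2250, 0.4167, 0.3583], E[r] = 1.5000, γ^t·E[r] = 0.491520, running G = 6.033920
t=6: π = [0.2250, 0.4167, 0.3583], E[r] = 1.5000, γ^t·E[r] = 0.393216, running G = 6.427136
t=7: π = [0.2250, 0.4167, 0.3583], E[r] = 1.5000, γ^t·E[r] = 0.314573, running G = 6.741709
t=8: π = [0.2250, 0.4167, 0.3583], E[r] = 1.5000, γ^t·E[r] = 0.251658, running G = 6.993367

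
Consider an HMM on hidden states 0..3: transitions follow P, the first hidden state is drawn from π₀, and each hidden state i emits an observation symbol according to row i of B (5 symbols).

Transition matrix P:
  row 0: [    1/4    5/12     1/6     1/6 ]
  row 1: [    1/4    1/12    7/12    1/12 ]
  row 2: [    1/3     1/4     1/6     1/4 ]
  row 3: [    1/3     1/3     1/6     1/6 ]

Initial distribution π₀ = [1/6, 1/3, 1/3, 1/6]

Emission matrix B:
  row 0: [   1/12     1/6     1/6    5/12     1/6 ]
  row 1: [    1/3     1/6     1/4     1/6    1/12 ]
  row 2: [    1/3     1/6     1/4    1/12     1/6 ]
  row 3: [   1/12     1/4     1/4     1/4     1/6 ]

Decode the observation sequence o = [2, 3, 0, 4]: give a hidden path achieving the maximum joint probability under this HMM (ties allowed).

path = [2, 0, 1, 2]

t=0: δ = [2.778e-02, 8.333e-02, 8.333e-02, 4.167e-02]  (obs o_0=2)
t=1: δ = [1.157e-02, 3.472e-03, 4.051e-03, 5.208e-03]  ψ = [2, 2, 1, 2]  (obs o_1=3)
t=2: δ = [2.411e-04, 1.608e-03, 6.752e-04, 1.608e-04]  ψ = [0, 0, 1, 0]  (obs o_2=0)
t=3: δ = [6.698e-05, 1.407e-05, 1.563e-04, 2.813e-05]  ψ = [1, 2, 1, 2]  (obs o_3=4)
backtrack: best end state = 2; path = [2, 0, 1, 2]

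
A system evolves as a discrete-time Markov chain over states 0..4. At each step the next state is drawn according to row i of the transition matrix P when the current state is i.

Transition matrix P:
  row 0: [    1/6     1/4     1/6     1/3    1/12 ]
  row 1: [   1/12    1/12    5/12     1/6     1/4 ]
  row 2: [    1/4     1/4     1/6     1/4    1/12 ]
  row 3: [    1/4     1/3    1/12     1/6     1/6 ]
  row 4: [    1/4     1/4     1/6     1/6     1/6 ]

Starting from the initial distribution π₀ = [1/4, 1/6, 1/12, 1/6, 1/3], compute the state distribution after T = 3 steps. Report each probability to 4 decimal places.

t=0: π = [0.2500, 0.1667, 0.0833, 0.1667, 0.3333]
t=1: π = [0.2014, 0.2361, 0.1944, 0.2153, 0.1528]
t=2: π = [0.1939, 0.2286, 0.2078, 0.2164, 0.1534]
t=3: π = [0.1957, 0.2299, 0.2058, 0.2163, 0.1522]

π = [0.1957, 0.2299, 0.2058, 0.2163, 0.1522]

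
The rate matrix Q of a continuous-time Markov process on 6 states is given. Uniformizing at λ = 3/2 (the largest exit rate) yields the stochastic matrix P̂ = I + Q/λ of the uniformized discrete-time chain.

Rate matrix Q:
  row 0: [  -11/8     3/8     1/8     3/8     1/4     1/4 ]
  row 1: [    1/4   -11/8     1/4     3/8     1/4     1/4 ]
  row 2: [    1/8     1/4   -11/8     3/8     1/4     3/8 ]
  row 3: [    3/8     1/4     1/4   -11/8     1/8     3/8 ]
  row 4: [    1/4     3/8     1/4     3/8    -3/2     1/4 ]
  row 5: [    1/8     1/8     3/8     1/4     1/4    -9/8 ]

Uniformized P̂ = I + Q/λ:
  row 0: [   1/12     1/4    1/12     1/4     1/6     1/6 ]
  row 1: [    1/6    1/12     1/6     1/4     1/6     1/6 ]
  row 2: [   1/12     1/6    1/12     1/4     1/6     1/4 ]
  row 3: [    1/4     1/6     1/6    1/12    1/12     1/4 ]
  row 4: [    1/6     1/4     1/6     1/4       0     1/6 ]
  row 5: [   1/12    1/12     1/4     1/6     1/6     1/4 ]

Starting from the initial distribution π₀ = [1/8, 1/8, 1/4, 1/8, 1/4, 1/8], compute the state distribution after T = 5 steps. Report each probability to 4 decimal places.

t=0: π = [0.1250, 0.1250, 0.2500, 0.1250, 0.2500, 0.1250]
t=1: π = [0.1354, 0.1771, 0.1458, 0.2188, 0.1146, 0.2083]
t=2: π = [0.1441, 0.1554, 0.1606, 0.1962, 0.1293, 0.2144]
t=3: π = [0.1398, 0.1586, 0.1591, 0.1994, 0.1288, 0.2143]
t=4: π = [0.1405, 0.1580, 0.1596, 0.1989, 0.1286, 0.2144]
t=5: π = [0.1404, 0.1581, 0.1595, 0.1990, 0.1287, 0.2144]

π = [0.1404, 0.1581, 0.1595, 0.1990, 0.1287, 0.2144]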